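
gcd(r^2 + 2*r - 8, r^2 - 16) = r + 4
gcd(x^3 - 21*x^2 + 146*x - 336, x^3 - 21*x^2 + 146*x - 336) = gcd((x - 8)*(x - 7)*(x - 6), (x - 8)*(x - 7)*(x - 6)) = x^3 - 21*x^2 + 146*x - 336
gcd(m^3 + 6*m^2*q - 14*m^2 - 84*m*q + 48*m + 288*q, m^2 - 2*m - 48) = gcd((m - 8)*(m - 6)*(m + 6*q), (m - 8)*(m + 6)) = m - 8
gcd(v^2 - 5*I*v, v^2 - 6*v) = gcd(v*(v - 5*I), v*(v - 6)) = v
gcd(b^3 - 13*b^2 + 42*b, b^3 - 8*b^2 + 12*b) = b^2 - 6*b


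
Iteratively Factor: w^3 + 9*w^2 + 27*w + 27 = (w + 3)*(w^2 + 6*w + 9) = (w + 3)^2*(w + 3)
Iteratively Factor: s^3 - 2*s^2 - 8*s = (s)*(s^2 - 2*s - 8) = s*(s - 4)*(s + 2)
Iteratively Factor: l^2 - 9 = (l - 3)*(l + 3)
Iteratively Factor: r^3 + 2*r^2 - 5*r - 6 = (r + 1)*(r^2 + r - 6) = (r - 2)*(r + 1)*(r + 3)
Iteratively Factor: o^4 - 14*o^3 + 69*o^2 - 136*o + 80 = (o - 4)*(o^3 - 10*o^2 + 29*o - 20) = (o - 4)^2*(o^2 - 6*o + 5) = (o - 5)*(o - 4)^2*(o - 1)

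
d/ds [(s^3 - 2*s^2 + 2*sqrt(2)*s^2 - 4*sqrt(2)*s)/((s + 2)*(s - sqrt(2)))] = (s^4 - 2*sqrt(2)*s^3 + 4*s^3 - 8*s^2 + 4*sqrt(2)*s^2 - 16*s + 8*sqrt(2)*s + 16)/(s^4 - 2*sqrt(2)*s^3 + 4*s^3 - 8*sqrt(2)*s^2 + 6*s^2 - 8*sqrt(2)*s + 8*s + 8)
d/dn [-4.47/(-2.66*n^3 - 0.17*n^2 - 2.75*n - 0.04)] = (-35.6706*n^2 - 1.5198*n - 12.2925)/(2.66*n^3 + 0.17*n^2 + 2.75*n + 0.04)^2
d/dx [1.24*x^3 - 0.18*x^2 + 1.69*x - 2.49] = 3.72*x^2 - 0.36*x + 1.69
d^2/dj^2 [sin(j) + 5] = -sin(j)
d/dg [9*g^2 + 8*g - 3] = 18*g + 8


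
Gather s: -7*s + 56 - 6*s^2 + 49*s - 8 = -6*s^2 + 42*s + 48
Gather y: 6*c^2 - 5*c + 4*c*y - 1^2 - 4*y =6*c^2 - 5*c + y*(4*c - 4) - 1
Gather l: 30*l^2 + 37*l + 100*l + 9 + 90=30*l^2 + 137*l + 99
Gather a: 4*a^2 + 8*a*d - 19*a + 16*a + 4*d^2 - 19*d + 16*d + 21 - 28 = 4*a^2 + a*(8*d - 3) + 4*d^2 - 3*d - 7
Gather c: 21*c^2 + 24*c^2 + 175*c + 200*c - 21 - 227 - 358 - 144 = 45*c^2 + 375*c - 750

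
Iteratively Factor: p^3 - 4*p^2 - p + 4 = (p - 1)*(p^2 - 3*p - 4) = (p - 1)*(p + 1)*(p - 4)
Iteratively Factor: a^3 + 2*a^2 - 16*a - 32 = (a - 4)*(a^2 + 6*a + 8) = (a - 4)*(a + 2)*(a + 4)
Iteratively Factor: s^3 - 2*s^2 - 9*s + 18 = (s + 3)*(s^2 - 5*s + 6) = (s - 2)*(s + 3)*(s - 3)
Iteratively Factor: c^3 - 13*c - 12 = (c + 1)*(c^2 - c - 12) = (c + 1)*(c + 3)*(c - 4)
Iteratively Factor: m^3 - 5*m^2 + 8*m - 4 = (m - 2)*(m^2 - 3*m + 2) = (m - 2)^2*(m - 1)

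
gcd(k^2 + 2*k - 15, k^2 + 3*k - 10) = k + 5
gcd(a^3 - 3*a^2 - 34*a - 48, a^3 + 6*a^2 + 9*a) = a + 3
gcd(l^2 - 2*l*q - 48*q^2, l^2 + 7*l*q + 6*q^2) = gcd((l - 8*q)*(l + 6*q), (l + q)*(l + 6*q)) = l + 6*q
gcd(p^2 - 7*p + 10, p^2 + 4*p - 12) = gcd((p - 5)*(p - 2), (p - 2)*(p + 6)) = p - 2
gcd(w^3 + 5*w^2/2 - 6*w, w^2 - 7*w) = w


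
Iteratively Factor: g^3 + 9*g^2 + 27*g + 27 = (g + 3)*(g^2 + 6*g + 9) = (g + 3)^2*(g + 3)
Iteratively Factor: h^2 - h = (h - 1)*(h)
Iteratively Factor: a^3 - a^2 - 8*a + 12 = (a - 2)*(a^2 + a - 6) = (a - 2)*(a + 3)*(a - 2)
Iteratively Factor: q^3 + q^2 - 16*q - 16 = (q + 4)*(q^2 - 3*q - 4) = (q + 1)*(q + 4)*(q - 4)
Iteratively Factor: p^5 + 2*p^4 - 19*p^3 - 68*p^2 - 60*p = (p + 3)*(p^4 - p^3 - 16*p^2 - 20*p) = (p + 2)*(p + 3)*(p^3 - 3*p^2 - 10*p) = (p - 5)*(p + 2)*(p + 3)*(p^2 + 2*p) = p*(p - 5)*(p + 2)*(p + 3)*(p + 2)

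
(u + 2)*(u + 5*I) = u^2 + 2*u + 5*I*u + 10*I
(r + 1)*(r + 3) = r^2 + 4*r + 3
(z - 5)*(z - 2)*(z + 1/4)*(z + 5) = z^4 - 7*z^3/4 - 51*z^2/2 + 175*z/4 + 25/2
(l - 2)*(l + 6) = l^2 + 4*l - 12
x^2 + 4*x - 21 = (x - 3)*(x + 7)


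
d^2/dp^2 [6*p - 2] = 0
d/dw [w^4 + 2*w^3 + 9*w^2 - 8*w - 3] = 4*w^3 + 6*w^2 + 18*w - 8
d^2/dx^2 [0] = 0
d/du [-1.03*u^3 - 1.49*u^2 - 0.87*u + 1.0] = -3.09*u^2 - 2.98*u - 0.87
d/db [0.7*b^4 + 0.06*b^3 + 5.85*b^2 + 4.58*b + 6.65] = 2.8*b^3 + 0.18*b^2 + 11.7*b + 4.58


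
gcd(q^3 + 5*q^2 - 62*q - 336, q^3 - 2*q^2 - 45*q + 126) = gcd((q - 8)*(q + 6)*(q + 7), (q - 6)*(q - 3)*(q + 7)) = q + 7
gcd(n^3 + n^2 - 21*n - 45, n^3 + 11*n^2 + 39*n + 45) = n^2 + 6*n + 9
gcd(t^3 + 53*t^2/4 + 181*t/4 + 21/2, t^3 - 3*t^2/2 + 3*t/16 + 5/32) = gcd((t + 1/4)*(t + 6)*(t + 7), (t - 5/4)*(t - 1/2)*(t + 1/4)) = t + 1/4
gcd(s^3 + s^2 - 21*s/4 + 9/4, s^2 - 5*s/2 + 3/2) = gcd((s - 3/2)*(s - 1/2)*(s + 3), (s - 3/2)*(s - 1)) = s - 3/2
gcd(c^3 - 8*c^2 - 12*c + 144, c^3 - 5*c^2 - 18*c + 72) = c^2 - 2*c - 24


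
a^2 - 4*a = a*(a - 4)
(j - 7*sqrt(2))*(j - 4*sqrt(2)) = j^2 - 11*sqrt(2)*j + 56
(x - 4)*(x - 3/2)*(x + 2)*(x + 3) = x^4 - x^3/2 - 31*x^2/2 - 3*x + 36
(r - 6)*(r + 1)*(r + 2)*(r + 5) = r^4 + 2*r^3 - 31*r^2 - 92*r - 60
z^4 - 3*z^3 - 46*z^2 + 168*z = z*(z - 6)*(z - 4)*(z + 7)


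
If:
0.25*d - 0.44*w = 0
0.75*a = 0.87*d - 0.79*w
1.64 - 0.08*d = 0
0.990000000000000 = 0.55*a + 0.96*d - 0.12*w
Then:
No Solution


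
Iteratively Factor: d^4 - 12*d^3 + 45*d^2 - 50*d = (d - 5)*(d^3 - 7*d^2 + 10*d) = (d - 5)^2*(d^2 - 2*d) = (d - 5)^2*(d - 2)*(d)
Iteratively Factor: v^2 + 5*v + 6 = (v + 2)*(v + 3)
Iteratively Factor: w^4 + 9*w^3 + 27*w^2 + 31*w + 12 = (w + 3)*(w^3 + 6*w^2 + 9*w + 4) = (w + 1)*(w + 3)*(w^2 + 5*w + 4) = (w + 1)*(w + 3)*(w + 4)*(w + 1)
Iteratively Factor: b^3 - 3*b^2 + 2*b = (b - 2)*(b^2 - b) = b*(b - 2)*(b - 1)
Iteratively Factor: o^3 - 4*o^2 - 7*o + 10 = (o - 1)*(o^2 - 3*o - 10) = (o - 1)*(o + 2)*(o - 5)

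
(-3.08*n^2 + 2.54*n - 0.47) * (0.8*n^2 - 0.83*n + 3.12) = -2.464*n^4 + 4.5884*n^3 - 12.0938*n^2 + 8.3149*n - 1.4664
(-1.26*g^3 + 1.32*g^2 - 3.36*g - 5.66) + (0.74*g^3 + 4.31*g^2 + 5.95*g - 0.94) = -0.52*g^3 + 5.63*g^2 + 2.59*g - 6.6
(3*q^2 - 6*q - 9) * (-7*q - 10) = -21*q^3 + 12*q^2 + 123*q + 90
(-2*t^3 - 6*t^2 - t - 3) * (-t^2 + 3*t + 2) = 2*t^5 - 21*t^3 - 12*t^2 - 11*t - 6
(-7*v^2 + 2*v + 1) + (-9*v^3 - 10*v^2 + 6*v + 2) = -9*v^3 - 17*v^2 + 8*v + 3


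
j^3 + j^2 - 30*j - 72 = (j - 6)*(j + 3)*(j + 4)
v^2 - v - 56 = (v - 8)*(v + 7)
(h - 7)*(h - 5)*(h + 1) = h^3 - 11*h^2 + 23*h + 35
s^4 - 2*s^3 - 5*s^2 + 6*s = s*(s - 3)*(s - 1)*(s + 2)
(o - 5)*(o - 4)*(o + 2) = o^3 - 7*o^2 + 2*o + 40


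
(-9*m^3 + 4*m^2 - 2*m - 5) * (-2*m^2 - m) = 18*m^5 + m^4 + 12*m^2 + 5*m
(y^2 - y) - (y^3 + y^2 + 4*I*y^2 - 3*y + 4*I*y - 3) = -y^3 - 4*I*y^2 + 2*y - 4*I*y + 3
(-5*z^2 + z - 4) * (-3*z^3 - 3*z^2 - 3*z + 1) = 15*z^5 + 12*z^4 + 24*z^3 + 4*z^2 + 13*z - 4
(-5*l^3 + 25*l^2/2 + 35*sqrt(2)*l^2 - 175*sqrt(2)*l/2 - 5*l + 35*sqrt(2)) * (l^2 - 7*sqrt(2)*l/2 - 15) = -5*l^5 + 25*l^4/2 + 105*sqrt(2)*l^4/2 - 525*sqrt(2)*l^3/4 - 175*l^3 - 945*sqrt(2)*l^2/2 + 425*l^2 - 170*l + 2625*sqrt(2)*l/2 - 525*sqrt(2)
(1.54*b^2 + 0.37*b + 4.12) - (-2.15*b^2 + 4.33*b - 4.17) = 3.69*b^2 - 3.96*b + 8.29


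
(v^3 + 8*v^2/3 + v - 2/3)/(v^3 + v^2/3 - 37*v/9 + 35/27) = 9*(v^2 + 3*v + 2)/(9*v^2 + 6*v - 35)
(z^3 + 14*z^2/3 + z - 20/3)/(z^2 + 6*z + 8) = (3*z^2 + 2*z - 5)/(3*(z + 2))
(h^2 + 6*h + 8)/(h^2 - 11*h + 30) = (h^2 + 6*h + 8)/(h^2 - 11*h + 30)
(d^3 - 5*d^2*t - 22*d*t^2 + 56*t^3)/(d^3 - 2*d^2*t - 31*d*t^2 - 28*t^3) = (d - 2*t)/(d + t)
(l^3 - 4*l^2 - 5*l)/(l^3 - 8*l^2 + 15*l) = (l + 1)/(l - 3)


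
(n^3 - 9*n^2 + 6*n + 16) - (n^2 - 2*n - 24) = n^3 - 10*n^2 + 8*n + 40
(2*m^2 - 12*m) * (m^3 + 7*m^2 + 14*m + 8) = 2*m^5 + 2*m^4 - 56*m^3 - 152*m^2 - 96*m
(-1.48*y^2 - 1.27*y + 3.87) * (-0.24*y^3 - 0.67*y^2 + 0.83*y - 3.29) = 0.3552*y^5 + 1.2964*y^4 - 1.3063*y^3 + 1.2222*y^2 + 7.3904*y - 12.7323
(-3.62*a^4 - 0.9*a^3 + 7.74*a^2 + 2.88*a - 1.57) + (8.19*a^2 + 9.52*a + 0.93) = -3.62*a^4 - 0.9*a^3 + 15.93*a^2 + 12.4*a - 0.64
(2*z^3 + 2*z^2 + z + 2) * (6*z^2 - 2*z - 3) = 12*z^5 + 8*z^4 - 4*z^3 + 4*z^2 - 7*z - 6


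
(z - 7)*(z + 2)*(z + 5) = z^3 - 39*z - 70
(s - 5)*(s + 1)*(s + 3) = s^3 - s^2 - 17*s - 15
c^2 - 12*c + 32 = (c - 8)*(c - 4)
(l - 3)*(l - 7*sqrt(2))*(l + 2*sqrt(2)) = l^3 - 5*sqrt(2)*l^2 - 3*l^2 - 28*l + 15*sqrt(2)*l + 84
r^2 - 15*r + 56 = (r - 8)*(r - 7)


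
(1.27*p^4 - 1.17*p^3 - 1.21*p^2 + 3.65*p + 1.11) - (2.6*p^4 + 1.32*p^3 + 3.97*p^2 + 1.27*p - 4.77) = -1.33*p^4 - 2.49*p^3 - 5.18*p^2 + 2.38*p + 5.88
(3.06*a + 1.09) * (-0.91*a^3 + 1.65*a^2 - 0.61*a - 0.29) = -2.7846*a^4 + 4.0571*a^3 - 0.0681*a^2 - 1.5523*a - 0.3161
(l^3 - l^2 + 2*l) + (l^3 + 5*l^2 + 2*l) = 2*l^3 + 4*l^2 + 4*l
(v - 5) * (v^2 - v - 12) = v^3 - 6*v^2 - 7*v + 60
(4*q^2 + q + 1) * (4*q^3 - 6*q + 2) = 16*q^5 + 4*q^4 - 20*q^3 + 2*q^2 - 4*q + 2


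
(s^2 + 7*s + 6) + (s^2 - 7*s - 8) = 2*s^2 - 2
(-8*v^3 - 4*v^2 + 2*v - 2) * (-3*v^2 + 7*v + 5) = 24*v^5 - 44*v^4 - 74*v^3 - 4*v - 10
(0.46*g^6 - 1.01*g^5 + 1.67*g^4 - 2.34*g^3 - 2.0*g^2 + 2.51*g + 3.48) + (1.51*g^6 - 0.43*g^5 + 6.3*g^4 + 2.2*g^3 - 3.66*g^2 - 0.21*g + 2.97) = 1.97*g^6 - 1.44*g^5 + 7.97*g^4 - 0.14*g^3 - 5.66*g^2 + 2.3*g + 6.45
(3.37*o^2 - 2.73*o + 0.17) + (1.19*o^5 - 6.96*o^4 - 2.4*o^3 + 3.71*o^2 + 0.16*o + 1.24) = 1.19*o^5 - 6.96*o^4 - 2.4*o^3 + 7.08*o^2 - 2.57*o + 1.41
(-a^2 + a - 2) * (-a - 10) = a^3 + 9*a^2 - 8*a + 20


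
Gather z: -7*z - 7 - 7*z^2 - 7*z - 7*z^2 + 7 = -14*z^2 - 14*z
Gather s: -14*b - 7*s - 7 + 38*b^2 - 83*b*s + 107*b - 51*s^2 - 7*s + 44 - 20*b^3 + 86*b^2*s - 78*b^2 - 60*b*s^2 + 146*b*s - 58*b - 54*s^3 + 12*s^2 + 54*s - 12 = -20*b^3 - 40*b^2 + 35*b - 54*s^3 + s^2*(-60*b - 39) + s*(86*b^2 + 63*b + 40) + 25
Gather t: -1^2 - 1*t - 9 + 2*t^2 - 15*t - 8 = 2*t^2 - 16*t - 18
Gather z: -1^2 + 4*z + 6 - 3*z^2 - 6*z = -3*z^2 - 2*z + 5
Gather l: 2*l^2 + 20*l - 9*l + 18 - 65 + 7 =2*l^2 + 11*l - 40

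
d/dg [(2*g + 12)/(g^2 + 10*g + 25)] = 2*(-g - 7)/(g^3 + 15*g^2 + 75*g + 125)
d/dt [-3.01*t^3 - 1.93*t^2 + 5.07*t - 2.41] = -9.03*t^2 - 3.86*t + 5.07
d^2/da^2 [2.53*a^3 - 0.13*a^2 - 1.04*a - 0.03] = 15.18*a - 0.26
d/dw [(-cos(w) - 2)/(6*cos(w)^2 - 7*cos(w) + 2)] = (6*sin(w)^2 - 24*cos(w) + 10)*sin(w)/(6*cos(w)^2 - 7*cos(w) + 2)^2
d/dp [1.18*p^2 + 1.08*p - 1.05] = 2.36*p + 1.08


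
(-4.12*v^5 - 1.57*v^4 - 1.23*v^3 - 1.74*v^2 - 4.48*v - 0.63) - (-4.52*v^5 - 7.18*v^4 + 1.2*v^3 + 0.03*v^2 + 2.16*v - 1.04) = 0.399999999999999*v^5 + 5.61*v^4 - 2.43*v^3 - 1.77*v^2 - 6.64*v + 0.41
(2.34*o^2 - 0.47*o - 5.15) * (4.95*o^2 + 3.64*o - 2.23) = 11.583*o^4 + 6.1911*o^3 - 32.4215*o^2 - 17.6979*o + 11.4845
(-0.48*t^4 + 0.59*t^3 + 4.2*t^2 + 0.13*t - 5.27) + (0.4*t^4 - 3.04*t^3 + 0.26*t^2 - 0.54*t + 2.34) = -0.08*t^4 - 2.45*t^3 + 4.46*t^2 - 0.41*t - 2.93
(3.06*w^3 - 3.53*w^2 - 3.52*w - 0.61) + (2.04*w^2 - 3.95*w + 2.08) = 3.06*w^3 - 1.49*w^2 - 7.47*w + 1.47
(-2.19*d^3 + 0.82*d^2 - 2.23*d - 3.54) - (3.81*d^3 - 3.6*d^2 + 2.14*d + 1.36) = -6.0*d^3 + 4.42*d^2 - 4.37*d - 4.9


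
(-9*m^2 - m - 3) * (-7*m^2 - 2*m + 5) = 63*m^4 + 25*m^3 - 22*m^2 + m - 15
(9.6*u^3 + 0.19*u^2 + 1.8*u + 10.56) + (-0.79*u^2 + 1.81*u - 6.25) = 9.6*u^3 - 0.6*u^2 + 3.61*u + 4.31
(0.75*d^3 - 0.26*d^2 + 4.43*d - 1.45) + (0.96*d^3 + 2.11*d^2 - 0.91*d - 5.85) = 1.71*d^3 + 1.85*d^2 + 3.52*d - 7.3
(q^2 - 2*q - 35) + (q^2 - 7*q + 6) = 2*q^2 - 9*q - 29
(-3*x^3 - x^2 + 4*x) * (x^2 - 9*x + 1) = -3*x^5 + 26*x^4 + 10*x^3 - 37*x^2 + 4*x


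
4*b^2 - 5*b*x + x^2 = (-4*b + x)*(-b + x)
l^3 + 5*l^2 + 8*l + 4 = (l + 1)*(l + 2)^2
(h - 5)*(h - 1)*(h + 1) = h^3 - 5*h^2 - h + 5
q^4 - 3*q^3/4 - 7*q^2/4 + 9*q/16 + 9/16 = (q - 3/2)*(q - 3/4)*(q + 1/2)*(q + 1)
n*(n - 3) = n^2 - 3*n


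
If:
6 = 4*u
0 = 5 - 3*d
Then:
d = 5/3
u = 3/2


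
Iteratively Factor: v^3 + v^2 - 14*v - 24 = (v - 4)*(v^2 + 5*v + 6) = (v - 4)*(v + 3)*(v + 2)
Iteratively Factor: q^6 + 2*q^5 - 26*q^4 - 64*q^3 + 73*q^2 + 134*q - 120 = (q - 1)*(q^5 + 3*q^4 - 23*q^3 - 87*q^2 - 14*q + 120) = (q - 1)^2*(q^4 + 4*q^3 - 19*q^2 - 106*q - 120) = (q - 1)^2*(q + 3)*(q^3 + q^2 - 22*q - 40) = (q - 5)*(q - 1)^2*(q + 3)*(q^2 + 6*q + 8) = (q - 5)*(q - 1)^2*(q + 3)*(q + 4)*(q + 2)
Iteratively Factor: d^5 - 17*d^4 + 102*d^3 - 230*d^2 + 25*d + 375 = (d - 5)*(d^4 - 12*d^3 + 42*d^2 - 20*d - 75) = (d - 5)*(d - 3)*(d^3 - 9*d^2 + 15*d + 25) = (d - 5)^2*(d - 3)*(d^2 - 4*d - 5) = (d - 5)^3*(d - 3)*(d + 1)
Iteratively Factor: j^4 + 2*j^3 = (j)*(j^3 + 2*j^2) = j*(j + 2)*(j^2) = j^2*(j + 2)*(j)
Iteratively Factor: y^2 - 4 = (y + 2)*(y - 2)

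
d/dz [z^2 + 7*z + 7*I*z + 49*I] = 2*z + 7 + 7*I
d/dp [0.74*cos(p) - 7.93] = -0.74*sin(p)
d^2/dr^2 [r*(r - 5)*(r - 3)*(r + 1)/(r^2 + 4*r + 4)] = 2*(r^4 + 8*r^3 + 24*r^2 - 97*r - 32)/(r^4 + 8*r^3 + 24*r^2 + 32*r + 16)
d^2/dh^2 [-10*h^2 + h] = -20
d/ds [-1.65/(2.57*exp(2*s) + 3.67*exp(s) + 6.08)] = (8.481*exp(s) + 6.0555)*exp(s)/(2.57*exp(2*s) + 3.67*exp(s) + 6.08)^2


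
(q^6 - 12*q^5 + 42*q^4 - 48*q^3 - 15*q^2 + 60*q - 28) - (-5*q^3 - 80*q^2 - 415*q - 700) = q^6 - 12*q^5 + 42*q^4 - 43*q^3 + 65*q^2 + 475*q + 672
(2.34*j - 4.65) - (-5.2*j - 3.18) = 7.54*j - 1.47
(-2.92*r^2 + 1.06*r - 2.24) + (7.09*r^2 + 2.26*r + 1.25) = 4.17*r^2 + 3.32*r - 0.99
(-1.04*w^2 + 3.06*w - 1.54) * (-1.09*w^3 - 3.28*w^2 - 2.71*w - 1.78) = 1.1336*w^5 + 0.0757999999999996*w^4 - 5.5398*w^3 - 1.3902*w^2 - 1.2734*w + 2.7412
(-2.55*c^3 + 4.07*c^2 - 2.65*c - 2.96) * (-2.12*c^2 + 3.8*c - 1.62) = 5.406*c^5 - 18.3184*c^4 + 25.215*c^3 - 10.3882*c^2 - 6.955*c + 4.7952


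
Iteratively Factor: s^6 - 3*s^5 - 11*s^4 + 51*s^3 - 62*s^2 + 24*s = (s + 4)*(s^5 - 7*s^4 + 17*s^3 - 17*s^2 + 6*s) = (s - 1)*(s + 4)*(s^4 - 6*s^3 + 11*s^2 - 6*s) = s*(s - 1)*(s + 4)*(s^3 - 6*s^2 + 11*s - 6) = s*(s - 1)^2*(s + 4)*(s^2 - 5*s + 6) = s*(s - 2)*(s - 1)^2*(s + 4)*(s - 3)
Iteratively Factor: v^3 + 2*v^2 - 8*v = (v)*(v^2 + 2*v - 8) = v*(v + 4)*(v - 2)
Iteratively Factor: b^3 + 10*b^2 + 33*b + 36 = (b + 3)*(b^2 + 7*b + 12) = (b + 3)^2*(b + 4)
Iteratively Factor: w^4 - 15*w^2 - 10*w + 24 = (w - 4)*(w^3 + 4*w^2 + w - 6) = (w - 4)*(w + 2)*(w^2 + 2*w - 3) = (w - 4)*(w + 2)*(w + 3)*(w - 1)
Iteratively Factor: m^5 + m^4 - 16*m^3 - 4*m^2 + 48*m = (m - 3)*(m^4 + 4*m^3 - 4*m^2 - 16*m) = (m - 3)*(m + 2)*(m^3 + 2*m^2 - 8*m) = m*(m - 3)*(m + 2)*(m^2 + 2*m - 8) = m*(m - 3)*(m + 2)*(m + 4)*(m - 2)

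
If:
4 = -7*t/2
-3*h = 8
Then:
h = -8/3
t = -8/7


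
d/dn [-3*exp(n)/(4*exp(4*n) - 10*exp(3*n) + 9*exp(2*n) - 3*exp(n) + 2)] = (36*exp(4*n) - 60*exp(3*n) + 27*exp(2*n) - 6)*exp(n)/(16*exp(8*n) - 80*exp(7*n) + 172*exp(6*n) - 204*exp(5*n) + 157*exp(4*n) - 94*exp(3*n) + 45*exp(2*n) - 12*exp(n) + 4)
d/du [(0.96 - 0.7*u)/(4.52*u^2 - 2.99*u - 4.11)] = (3.164*u^2 - 8.6784*u + 5.7474)/(20.4304*u^4 - 27.0296*u^3 - 28.2143*u^2 + 24.5778*u + 16.8921)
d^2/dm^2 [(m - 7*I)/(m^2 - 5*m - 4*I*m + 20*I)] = 2*((m - 7*I)*(-2*m + 5 + 4*I)^2 + (-3*m + 5 + 11*I)*(m^2 - 5*m - 4*I*m + 20*I))/(m^2 - 5*m - 4*I*m + 20*I)^3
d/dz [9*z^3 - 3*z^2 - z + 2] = 27*z^2 - 6*z - 1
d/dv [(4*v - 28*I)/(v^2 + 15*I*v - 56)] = 4*(-v^2 + 14*I*v - 161)/(v^4 + 30*I*v^3 - 337*v^2 - 1680*I*v + 3136)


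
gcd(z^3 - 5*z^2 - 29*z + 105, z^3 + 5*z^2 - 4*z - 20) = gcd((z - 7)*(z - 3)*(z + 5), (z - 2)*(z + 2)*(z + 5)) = z + 5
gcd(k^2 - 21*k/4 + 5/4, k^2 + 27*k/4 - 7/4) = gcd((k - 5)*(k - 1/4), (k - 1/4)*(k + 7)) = k - 1/4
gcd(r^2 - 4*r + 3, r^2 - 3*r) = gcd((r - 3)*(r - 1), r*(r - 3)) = r - 3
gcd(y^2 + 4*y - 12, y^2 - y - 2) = y - 2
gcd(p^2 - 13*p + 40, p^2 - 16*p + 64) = p - 8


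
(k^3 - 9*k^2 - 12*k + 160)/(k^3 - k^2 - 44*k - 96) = (k - 5)/(k + 3)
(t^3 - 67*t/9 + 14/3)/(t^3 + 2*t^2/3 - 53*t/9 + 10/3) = (3*t - 7)/(3*t - 5)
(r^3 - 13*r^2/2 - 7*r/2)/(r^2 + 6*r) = (2*r^2 - 13*r - 7)/(2*(r + 6))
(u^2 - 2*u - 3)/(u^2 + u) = (u - 3)/u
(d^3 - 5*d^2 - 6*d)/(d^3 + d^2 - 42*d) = (d + 1)/(d + 7)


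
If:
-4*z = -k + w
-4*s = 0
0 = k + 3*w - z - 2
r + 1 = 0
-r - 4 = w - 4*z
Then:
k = 55/19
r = -1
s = 0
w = -1/19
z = 14/19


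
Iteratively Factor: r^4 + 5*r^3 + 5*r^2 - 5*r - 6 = (r + 2)*(r^3 + 3*r^2 - r - 3) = (r + 2)*(r + 3)*(r^2 - 1) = (r - 1)*(r + 2)*(r + 3)*(r + 1)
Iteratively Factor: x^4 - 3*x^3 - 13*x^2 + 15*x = (x - 5)*(x^3 + 2*x^2 - 3*x) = (x - 5)*(x - 1)*(x^2 + 3*x) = (x - 5)*(x - 1)*(x + 3)*(x)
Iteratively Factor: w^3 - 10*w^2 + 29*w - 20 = (w - 5)*(w^2 - 5*w + 4) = (w - 5)*(w - 1)*(w - 4)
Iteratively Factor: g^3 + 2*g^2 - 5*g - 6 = (g + 3)*(g^2 - g - 2) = (g + 1)*(g + 3)*(g - 2)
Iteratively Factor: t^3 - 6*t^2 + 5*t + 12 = (t - 4)*(t^2 - 2*t - 3) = (t - 4)*(t + 1)*(t - 3)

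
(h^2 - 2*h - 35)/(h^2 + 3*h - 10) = (h - 7)/(h - 2)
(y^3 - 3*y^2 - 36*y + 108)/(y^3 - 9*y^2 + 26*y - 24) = (y^2 - 36)/(y^2 - 6*y + 8)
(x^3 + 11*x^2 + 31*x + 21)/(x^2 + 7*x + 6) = (x^2 + 10*x + 21)/(x + 6)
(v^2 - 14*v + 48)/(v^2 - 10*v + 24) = (v - 8)/(v - 4)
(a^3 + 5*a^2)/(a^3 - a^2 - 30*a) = a/(a - 6)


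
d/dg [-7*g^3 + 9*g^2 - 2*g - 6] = -21*g^2 + 18*g - 2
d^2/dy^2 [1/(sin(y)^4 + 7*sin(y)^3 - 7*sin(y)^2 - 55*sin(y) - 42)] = (-16*sin(y)^7 - 145*sin(y)^6 - 192*sin(y)^5 + 886*sin(y)^4 - 522*sin(y)^3 - 4283*sin(y)^2 + 922*sin(y) + 5462)/((sin(y) - 3)^3*(sin(y) + 1)^2*(sin(y) + 2)^3*(sin(y) + 7)^3)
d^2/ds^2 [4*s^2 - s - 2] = 8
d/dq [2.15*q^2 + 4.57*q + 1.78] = 4.3*q + 4.57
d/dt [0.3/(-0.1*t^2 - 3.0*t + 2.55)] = (0.06*t + 0.9)/(0.1*t^2 + 3.0*t - 2.55)^2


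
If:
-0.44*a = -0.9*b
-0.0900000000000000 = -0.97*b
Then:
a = 0.19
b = 0.09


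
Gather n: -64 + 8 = -56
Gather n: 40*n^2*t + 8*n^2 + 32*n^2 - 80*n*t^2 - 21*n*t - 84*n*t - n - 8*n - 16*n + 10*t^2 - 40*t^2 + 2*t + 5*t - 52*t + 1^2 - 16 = n^2*(40*t + 40) + n*(-80*t^2 - 105*t - 25) - 30*t^2 - 45*t - 15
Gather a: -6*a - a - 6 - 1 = -7*a - 7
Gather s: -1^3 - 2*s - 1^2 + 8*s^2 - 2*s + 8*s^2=16*s^2 - 4*s - 2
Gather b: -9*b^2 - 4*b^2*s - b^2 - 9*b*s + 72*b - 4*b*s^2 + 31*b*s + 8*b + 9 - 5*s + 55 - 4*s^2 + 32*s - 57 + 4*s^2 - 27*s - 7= b^2*(-4*s - 10) + b*(-4*s^2 + 22*s + 80)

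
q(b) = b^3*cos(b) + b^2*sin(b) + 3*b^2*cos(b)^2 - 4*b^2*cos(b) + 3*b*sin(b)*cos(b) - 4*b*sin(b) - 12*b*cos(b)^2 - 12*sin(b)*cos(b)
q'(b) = -b^3*sin(b) - 6*b^2*sin(b)*cos(b) + 4*b^2*sin(b) + 4*b^2*cos(b) - 3*b*sin(b)^2 + 24*b*sin(b)*cos(b) + 2*b*sin(b) + 9*b*cos(b)^2 - 12*b*cos(b) + 12*sin(b)^2 + 3*sin(b)*cos(b) - 4*sin(b) - 24*cos(b)^2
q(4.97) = 1.66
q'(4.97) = 32.41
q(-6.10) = -185.04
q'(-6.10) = 142.88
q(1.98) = -0.21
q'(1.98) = 4.71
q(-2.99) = 116.76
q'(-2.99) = -146.29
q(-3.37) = 162.72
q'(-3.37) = -85.32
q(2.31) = 0.40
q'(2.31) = -0.43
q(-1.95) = -3.77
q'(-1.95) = -41.17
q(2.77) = -0.07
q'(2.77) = -0.28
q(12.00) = 1114.82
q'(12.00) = 1284.30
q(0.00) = 0.00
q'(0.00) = -24.00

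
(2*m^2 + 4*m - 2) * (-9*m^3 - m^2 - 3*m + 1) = -18*m^5 - 38*m^4 + 8*m^3 - 8*m^2 + 10*m - 2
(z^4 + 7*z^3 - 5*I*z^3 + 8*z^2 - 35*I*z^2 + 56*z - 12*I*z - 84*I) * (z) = z^5 + 7*z^4 - 5*I*z^4 + 8*z^3 - 35*I*z^3 + 56*z^2 - 12*I*z^2 - 84*I*z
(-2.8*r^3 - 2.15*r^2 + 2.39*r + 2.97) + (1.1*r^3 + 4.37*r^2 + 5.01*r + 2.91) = -1.7*r^3 + 2.22*r^2 + 7.4*r + 5.88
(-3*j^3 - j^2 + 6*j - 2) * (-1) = 3*j^3 + j^2 - 6*j + 2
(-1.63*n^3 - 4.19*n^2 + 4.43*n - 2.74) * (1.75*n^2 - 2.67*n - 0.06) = -2.8525*n^5 - 2.9804*n^4 + 19.0376*n^3 - 16.3717*n^2 + 7.05*n + 0.1644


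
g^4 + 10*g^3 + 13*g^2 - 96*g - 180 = (g - 3)*(g + 2)*(g + 5)*(g + 6)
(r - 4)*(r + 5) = r^2 + r - 20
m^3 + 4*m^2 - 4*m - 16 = (m - 2)*(m + 2)*(m + 4)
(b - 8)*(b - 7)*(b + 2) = b^3 - 13*b^2 + 26*b + 112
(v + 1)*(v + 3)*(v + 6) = v^3 + 10*v^2 + 27*v + 18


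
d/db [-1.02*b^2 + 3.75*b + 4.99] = 3.75 - 2.04*b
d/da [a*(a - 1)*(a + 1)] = 3*a^2 - 1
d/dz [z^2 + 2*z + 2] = 2*z + 2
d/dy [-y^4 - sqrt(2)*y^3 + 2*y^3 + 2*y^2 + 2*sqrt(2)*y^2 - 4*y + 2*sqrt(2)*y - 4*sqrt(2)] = -4*y^3 - 3*sqrt(2)*y^2 + 6*y^2 + 4*y + 4*sqrt(2)*y - 4 + 2*sqrt(2)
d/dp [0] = 0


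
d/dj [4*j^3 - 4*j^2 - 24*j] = 12*j^2 - 8*j - 24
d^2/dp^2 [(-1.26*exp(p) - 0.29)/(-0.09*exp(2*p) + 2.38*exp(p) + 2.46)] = (0.010206*exp(4*p) + 0.279288*exp(3*p) + 1.48743*exp(2*p) - 5.477548*exp(p) + 5.927124)*exp(p)/(0.000729*exp(6*p) - 0.057834*exp(5*p) + 1.46961*exp(4*p) - 10.31968*exp(3*p) - 40.16934*exp(2*p) - 43.208424*exp(p) - 14.886936)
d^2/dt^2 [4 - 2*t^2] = -4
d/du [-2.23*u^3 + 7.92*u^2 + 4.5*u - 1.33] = -6.69*u^2 + 15.84*u + 4.5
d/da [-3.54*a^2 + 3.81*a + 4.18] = 3.81 - 7.08*a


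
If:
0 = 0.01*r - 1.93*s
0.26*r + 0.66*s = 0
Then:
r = 0.00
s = 0.00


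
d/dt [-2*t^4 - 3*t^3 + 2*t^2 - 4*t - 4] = -8*t^3 - 9*t^2 + 4*t - 4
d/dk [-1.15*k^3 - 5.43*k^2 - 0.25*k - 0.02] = -3.45*k^2 - 10.86*k - 0.25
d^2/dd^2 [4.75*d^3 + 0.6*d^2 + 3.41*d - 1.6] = 28.5*d + 1.2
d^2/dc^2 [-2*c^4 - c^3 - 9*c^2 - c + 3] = -24*c^2 - 6*c - 18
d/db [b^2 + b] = 2*b + 1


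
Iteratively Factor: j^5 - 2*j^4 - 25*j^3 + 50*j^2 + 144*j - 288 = (j - 3)*(j^4 + j^3 - 22*j^2 - 16*j + 96) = (j - 3)*(j + 3)*(j^3 - 2*j^2 - 16*j + 32) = (j - 4)*(j - 3)*(j + 3)*(j^2 + 2*j - 8) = (j - 4)*(j - 3)*(j + 3)*(j + 4)*(j - 2)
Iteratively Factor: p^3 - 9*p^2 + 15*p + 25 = (p + 1)*(p^2 - 10*p + 25) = (p - 5)*(p + 1)*(p - 5)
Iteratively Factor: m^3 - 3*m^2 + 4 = (m - 2)*(m^2 - m - 2) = (m - 2)*(m + 1)*(m - 2)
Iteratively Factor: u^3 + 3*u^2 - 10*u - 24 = (u + 2)*(u^2 + u - 12) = (u - 3)*(u + 2)*(u + 4)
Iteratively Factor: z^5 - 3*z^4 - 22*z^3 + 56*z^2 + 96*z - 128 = (z - 4)*(z^4 + z^3 - 18*z^2 - 16*z + 32) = (z - 4)*(z - 1)*(z^3 + 2*z^2 - 16*z - 32) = (z - 4)*(z - 1)*(z + 4)*(z^2 - 2*z - 8) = (z - 4)*(z - 1)*(z + 2)*(z + 4)*(z - 4)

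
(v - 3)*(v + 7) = v^2 + 4*v - 21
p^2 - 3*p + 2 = (p - 2)*(p - 1)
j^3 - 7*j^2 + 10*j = j*(j - 5)*(j - 2)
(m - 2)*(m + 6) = m^2 + 4*m - 12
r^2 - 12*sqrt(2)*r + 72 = (r - 6*sqrt(2))^2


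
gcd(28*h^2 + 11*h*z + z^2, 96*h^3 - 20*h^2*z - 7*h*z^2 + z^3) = 4*h + z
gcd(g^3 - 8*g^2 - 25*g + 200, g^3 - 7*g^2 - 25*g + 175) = g^2 - 25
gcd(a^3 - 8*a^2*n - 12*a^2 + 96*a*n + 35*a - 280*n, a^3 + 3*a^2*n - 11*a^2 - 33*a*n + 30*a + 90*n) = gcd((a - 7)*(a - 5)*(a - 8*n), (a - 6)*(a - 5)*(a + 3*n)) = a - 5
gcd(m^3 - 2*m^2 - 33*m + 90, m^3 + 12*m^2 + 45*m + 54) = m + 6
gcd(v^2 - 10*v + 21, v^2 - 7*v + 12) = v - 3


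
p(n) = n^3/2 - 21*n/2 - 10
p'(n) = 3*n^2/2 - 21/2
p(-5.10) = -22.78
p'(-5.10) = 28.52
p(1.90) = -26.52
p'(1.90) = -5.08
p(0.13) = -11.36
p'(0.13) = -10.47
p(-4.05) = -0.69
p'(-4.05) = 14.10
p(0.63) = -16.49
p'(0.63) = -9.90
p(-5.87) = -49.50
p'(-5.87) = 41.19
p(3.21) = -27.17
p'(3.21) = 4.96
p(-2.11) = 7.46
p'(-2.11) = -3.82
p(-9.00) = -280.00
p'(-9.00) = 111.00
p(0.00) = -10.00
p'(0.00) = -10.50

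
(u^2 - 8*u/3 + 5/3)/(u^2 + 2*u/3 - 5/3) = (3*u - 5)/(3*u + 5)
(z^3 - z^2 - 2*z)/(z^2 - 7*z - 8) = z*(z - 2)/(z - 8)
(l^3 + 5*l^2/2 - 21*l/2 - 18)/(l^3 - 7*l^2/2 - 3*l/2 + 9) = (l + 4)/(l - 2)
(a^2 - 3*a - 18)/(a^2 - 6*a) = (a + 3)/a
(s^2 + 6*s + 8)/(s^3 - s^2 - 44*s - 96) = (s + 2)/(s^2 - 5*s - 24)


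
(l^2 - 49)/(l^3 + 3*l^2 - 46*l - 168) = (l + 7)/(l^2 + 10*l + 24)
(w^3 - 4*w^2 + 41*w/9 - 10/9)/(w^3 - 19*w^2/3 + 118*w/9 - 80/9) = (3*w - 1)/(3*w - 8)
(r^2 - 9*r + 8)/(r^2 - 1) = (r - 8)/(r + 1)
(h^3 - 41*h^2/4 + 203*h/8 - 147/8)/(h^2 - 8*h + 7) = (8*h^2 - 26*h + 21)/(8*(h - 1))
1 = 1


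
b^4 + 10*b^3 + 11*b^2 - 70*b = b*(b - 2)*(b + 5)*(b + 7)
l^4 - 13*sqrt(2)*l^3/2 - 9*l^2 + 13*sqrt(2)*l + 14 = (l - 7*sqrt(2))*(l - sqrt(2))*(l + sqrt(2)/2)*(l + sqrt(2))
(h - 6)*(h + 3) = h^2 - 3*h - 18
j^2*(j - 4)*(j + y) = j^4 + j^3*y - 4*j^3 - 4*j^2*y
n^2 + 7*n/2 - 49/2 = (n - 7/2)*(n + 7)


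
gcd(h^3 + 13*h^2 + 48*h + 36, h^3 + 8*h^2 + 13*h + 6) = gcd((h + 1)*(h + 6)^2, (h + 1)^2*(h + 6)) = h^2 + 7*h + 6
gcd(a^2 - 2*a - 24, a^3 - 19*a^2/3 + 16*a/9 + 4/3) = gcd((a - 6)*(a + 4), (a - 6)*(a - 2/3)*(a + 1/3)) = a - 6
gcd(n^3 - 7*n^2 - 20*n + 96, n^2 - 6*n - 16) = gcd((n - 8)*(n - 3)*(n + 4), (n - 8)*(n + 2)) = n - 8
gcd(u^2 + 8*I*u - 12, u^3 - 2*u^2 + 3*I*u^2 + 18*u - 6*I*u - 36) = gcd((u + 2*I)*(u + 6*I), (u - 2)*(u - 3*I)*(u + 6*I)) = u + 6*I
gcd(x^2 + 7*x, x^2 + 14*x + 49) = x + 7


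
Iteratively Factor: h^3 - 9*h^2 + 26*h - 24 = (h - 4)*(h^2 - 5*h + 6) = (h - 4)*(h - 3)*(h - 2)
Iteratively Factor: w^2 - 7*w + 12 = (w - 4)*(w - 3)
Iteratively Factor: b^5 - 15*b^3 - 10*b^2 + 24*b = (b - 1)*(b^4 + b^3 - 14*b^2 - 24*b) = b*(b - 1)*(b^3 + b^2 - 14*b - 24) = b*(b - 1)*(b + 2)*(b^2 - b - 12) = b*(b - 4)*(b - 1)*(b + 2)*(b + 3)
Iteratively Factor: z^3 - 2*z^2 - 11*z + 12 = (z + 3)*(z^2 - 5*z + 4) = (z - 1)*(z + 3)*(z - 4)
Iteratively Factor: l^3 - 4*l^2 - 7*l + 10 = (l - 5)*(l^2 + l - 2) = (l - 5)*(l + 2)*(l - 1)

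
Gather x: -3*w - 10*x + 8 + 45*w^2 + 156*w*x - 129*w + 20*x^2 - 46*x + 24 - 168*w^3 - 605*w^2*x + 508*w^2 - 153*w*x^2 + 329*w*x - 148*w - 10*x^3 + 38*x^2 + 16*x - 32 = -168*w^3 + 553*w^2 - 280*w - 10*x^3 + x^2*(58 - 153*w) + x*(-605*w^2 + 485*w - 40)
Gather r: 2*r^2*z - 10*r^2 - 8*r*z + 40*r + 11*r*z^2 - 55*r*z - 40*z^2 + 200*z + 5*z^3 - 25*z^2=r^2*(2*z - 10) + r*(11*z^2 - 63*z + 40) + 5*z^3 - 65*z^2 + 200*z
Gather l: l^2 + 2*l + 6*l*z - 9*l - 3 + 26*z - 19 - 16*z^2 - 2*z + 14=l^2 + l*(6*z - 7) - 16*z^2 + 24*z - 8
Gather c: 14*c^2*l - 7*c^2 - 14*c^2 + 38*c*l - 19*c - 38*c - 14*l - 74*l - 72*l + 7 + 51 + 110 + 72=c^2*(14*l - 21) + c*(38*l - 57) - 160*l + 240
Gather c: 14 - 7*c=14 - 7*c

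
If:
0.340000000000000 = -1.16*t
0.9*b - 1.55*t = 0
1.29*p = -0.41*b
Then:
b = -0.50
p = 0.16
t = -0.29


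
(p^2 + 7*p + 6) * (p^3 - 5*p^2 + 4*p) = p^5 + 2*p^4 - 25*p^3 - 2*p^2 + 24*p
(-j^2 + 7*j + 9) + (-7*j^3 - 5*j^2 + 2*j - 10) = -7*j^3 - 6*j^2 + 9*j - 1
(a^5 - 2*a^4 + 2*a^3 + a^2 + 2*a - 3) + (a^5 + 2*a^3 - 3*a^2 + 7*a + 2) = 2*a^5 - 2*a^4 + 4*a^3 - 2*a^2 + 9*a - 1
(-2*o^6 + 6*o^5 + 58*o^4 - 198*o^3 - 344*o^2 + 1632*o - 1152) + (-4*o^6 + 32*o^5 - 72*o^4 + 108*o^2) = -6*o^6 + 38*o^5 - 14*o^4 - 198*o^3 - 236*o^2 + 1632*o - 1152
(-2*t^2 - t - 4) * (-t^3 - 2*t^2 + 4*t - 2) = 2*t^5 + 5*t^4 - 2*t^3 + 8*t^2 - 14*t + 8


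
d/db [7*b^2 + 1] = 14*b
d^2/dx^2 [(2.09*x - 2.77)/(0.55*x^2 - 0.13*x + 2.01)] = ((3.5904 - 6.897*x)*(0.55*x^2 - 0.13*x + 2.01) + (1.1*x - 0.13)*(2.09*x - 2.77)*(2.2*x - 0.26))/(0.55*x^2 - 0.13*x + 2.01)^3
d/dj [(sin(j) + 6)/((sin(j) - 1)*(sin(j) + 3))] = (-12*sin(j) + cos(j)^2 - 16)*cos(j)/((sin(j) - 1)^2*(sin(j) + 3)^2)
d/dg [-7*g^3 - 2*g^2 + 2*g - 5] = -21*g^2 - 4*g + 2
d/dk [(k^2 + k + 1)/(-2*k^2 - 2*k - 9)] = 7*(-2*k - 1)/(4*k^4 + 8*k^3 + 40*k^2 + 36*k + 81)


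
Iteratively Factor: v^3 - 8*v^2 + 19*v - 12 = (v - 1)*(v^2 - 7*v + 12) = (v - 4)*(v - 1)*(v - 3)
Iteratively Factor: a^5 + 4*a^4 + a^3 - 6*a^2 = (a - 1)*(a^4 + 5*a^3 + 6*a^2) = (a - 1)*(a + 3)*(a^3 + 2*a^2) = a*(a - 1)*(a + 3)*(a^2 + 2*a) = a*(a - 1)*(a + 2)*(a + 3)*(a)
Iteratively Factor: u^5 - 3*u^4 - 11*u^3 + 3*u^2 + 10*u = (u + 1)*(u^4 - 4*u^3 - 7*u^2 + 10*u) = (u - 1)*(u + 1)*(u^3 - 3*u^2 - 10*u) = u*(u - 1)*(u + 1)*(u^2 - 3*u - 10) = u*(u - 1)*(u + 1)*(u + 2)*(u - 5)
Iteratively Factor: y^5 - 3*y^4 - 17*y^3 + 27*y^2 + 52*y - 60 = (y - 2)*(y^4 - y^3 - 19*y^2 - 11*y + 30) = (y - 2)*(y + 3)*(y^3 - 4*y^2 - 7*y + 10) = (y - 5)*(y - 2)*(y + 3)*(y^2 + y - 2) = (y - 5)*(y - 2)*(y - 1)*(y + 3)*(y + 2)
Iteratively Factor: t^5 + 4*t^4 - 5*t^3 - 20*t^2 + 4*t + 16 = (t + 2)*(t^4 + 2*t^3 - 9*t^2 - 2*t + 8) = (t + 1)*(t + 2)*(t^3 + t^2 - 10*t + 8) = (t + 1)*(t + 2)*(t + 4)*(t^2 - 3*t + 2) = (t - 1)*(t + 1)*(t + 2)*(t + 4)*(t - 2)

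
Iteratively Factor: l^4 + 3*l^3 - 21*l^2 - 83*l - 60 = (l + 1)*(l^3 + 2*l^2 - 23*l - 60) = (l + 1)*(l + 4)*(l^2 - 2*l - 15) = (l + 1)*(l + 3)*(l + 4)*(l - 5)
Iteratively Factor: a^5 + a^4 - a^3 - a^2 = (a + 1)*(a^4 - a^2) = a*(a + 1)*(a^3 - a) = a*(a - 1)*(a + 1)*(a^2 + a) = a*(a - 1)*(a + 1)^2*(a)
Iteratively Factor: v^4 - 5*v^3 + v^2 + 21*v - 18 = (v + 2)*(v^3 - 7*v^2 + 15*v - 9) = (v - 1)*(v + 2)*(v^2 - 6*v + 9) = (v - 3)*(v - 1)*(v + 2)*(v - 3)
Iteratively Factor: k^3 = (k)*(k^2) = k^2*(k)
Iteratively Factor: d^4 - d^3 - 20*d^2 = (d - 5)*(d^3 + 4*d^2) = d*(d - 5)*(d^2 + 4*d) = d^2*(d - 5)*(d + 4)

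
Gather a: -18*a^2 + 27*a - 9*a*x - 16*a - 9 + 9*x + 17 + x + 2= -18*a^2 + a*(11 - 9*x) + 10*x + 10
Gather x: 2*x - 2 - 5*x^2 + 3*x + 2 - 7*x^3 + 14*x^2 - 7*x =-7*x^3 + 9*x^2 - 2*x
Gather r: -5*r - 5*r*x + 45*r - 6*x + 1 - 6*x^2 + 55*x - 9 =r*(40 - 5*x) - 6*x^2 + 49*x - 8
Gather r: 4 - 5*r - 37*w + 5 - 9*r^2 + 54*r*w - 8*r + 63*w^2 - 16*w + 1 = -9*r^2 + r*(54*w - 13) + 63*w^2 - 53*w + 10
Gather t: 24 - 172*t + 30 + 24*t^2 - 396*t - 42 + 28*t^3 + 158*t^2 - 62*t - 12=28*t^3 + 182*t^2 - 630*t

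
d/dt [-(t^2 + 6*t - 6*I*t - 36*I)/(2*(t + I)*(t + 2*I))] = (t^2*(6 - 9*I) + t*(4 - 72*I) + 120 - 12*I)/(2*t^4 + 12*I*t^3 - 26*t^2 - 24*I*t + 8)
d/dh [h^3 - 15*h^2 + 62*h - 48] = 3*h^2 - 30*h + 62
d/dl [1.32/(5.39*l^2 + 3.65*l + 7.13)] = (-14.2296*l - 4.818)/(5.39*l^2 + 3.65*l + 7.13)^2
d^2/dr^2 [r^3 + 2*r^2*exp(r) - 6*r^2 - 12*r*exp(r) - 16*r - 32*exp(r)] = 2*r^2*exp(r) - 4*r*exp(r) + 6*r - 52*exp(r) - 12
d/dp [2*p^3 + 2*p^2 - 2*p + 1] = 6*p^2 + 4*p - 2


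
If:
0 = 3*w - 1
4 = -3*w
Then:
No Solution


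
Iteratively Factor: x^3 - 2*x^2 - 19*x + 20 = (x - 1)*(x^2 - x - 20) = (x - 1)*(x + 4)*(x - 5)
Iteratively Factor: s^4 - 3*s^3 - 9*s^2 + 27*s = (s + 3)*(s^3 - 6*s^2 + 9*s) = s*(s + 3)*(s^2 - 6*s + 9) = s*(s - 3)*(s + 3)*(s - 3)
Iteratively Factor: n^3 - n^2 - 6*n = (n + 2)*(n^2 - 3*n) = (n - 3)*(n + 2)*(n)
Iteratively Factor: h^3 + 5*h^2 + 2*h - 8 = (h + 2)*(h^2 + 3*h - 4) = (h - 1)*(h + 2)*(h + 4)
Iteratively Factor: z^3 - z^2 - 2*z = (z)*(z^2 - z - 2) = z*(z + 1)*(z - 2)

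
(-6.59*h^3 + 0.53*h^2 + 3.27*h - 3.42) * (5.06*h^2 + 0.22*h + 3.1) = -33.3454*h^5 + 1.232*h^4 - 3.7662*h^3 - 14.9428*h^2 + 9.3846*h - 10.602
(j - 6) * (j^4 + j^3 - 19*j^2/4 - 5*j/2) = j^5 - 5*j^4 - 43*j^3/4 + 26*j^2 + 15*j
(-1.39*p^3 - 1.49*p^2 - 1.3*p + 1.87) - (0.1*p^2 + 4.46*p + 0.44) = -1.39*p^3 - 1.59*p^2 - 5.76*p + 1.43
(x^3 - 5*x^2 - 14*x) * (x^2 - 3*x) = x^5 - 8*x^4 + x^3 + 42*x^2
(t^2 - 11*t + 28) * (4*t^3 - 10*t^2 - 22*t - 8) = 4*t^5 - 54*t^4 + 200*t^3 - 46*t^2 - 528*t - 224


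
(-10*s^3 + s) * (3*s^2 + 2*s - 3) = -30*s^5 - 20*s^4 + 33*s^3 + 2*s^2 - 3*s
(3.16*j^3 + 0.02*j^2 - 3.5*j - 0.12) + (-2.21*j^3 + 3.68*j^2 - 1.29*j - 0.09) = 0.95*j^3 + 3.7*j^2 - 4.79*j - 0.21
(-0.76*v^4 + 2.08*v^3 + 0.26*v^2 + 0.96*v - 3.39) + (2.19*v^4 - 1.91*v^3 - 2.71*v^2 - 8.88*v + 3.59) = 1.43*v^4 + 0.17*v^3 - 2.45*v^2 - 7.92*v + 0.2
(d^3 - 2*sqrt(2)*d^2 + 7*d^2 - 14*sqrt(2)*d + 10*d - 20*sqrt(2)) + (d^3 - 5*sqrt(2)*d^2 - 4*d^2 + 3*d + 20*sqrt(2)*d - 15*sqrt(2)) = 2*d^3 - 7*sqrt(2)*d^2 + 3*d^2 + 6*sqrt(2)*d + 13*d - 35*sqrt(2)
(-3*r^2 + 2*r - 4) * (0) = 0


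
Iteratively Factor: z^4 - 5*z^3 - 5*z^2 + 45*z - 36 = (z - 4)*(z^3 - z^2 - 9*z + 9) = (z - 4)*(z - 3)*(z^2 + 2*z - 3) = (z - 4)*(z - 3)*(z - 1)*(z + 3)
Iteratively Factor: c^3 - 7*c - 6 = (c - 3)*(c^2 + 3*c + 2) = (c - 3)*(c + 1)*(c + 2)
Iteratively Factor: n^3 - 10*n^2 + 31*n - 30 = (n - 2)*(n^2 - 8*n + 15) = (n - 3)*(n - 2)*(n - 5)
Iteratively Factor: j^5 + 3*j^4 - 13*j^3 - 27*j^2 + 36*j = (j - 1)*(j^4 + 4*j^3 - 9*j^2 - 36*j) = (j - 1)*(j + 3)*(j^3 + j^2 - 12*j) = j*(j - 1)*(j + 3)*(j^2 + j - 12) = j*(j - 1)*(j + 3)*(j + 4)*(j - 3)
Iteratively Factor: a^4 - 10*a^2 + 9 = (a - 3)*(a^3 + 3*a^2 - a - 3) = (a - 3)*(a + 3)*(a^2 - 1) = (a - 3)*(a - 1)*(a + 3)*(a + 1)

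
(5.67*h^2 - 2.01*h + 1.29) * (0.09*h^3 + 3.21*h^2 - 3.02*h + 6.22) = 0.5103*h^5 + 18.0198*h^4 - 23.4594*h^3 + 45.4785*h^2 - 16.398*h + 8.0238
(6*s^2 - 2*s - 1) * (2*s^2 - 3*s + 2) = 12*s^4 - 22*s^3 + 16*s^2 - s - 2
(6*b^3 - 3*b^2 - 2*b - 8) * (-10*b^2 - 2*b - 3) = -60*b^5 + 18*b^4 + 8*b^3 + 93*b^2 + 22*b + 24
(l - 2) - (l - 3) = 1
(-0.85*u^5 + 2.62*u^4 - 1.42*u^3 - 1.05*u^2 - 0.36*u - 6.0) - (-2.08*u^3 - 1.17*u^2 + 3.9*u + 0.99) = -0.85*u^5 + 2.62*u^4 + 0.66*u^3 + 0.12*u^2 - 4.26*u - 6.99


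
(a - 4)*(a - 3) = a^2 - 7*a + 12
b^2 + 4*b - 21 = (b - 3)*(b + 7)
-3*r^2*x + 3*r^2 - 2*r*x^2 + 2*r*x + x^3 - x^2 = (-3*r + x)*(r + x)*(x - 1)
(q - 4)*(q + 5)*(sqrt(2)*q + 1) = sqrt(2)*q^3 + q^2 + sqrt(2)*q^2 - 20*sqrt(2)*q + q - 20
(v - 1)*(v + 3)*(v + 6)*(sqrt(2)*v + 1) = sqrt(2)*v^4 + v^3 + 8*sqrt(2)*v^3 + 8*v^2 + 9*sqrt(2)*v^2 - 18*sqrt(2)*v + 9*v - 18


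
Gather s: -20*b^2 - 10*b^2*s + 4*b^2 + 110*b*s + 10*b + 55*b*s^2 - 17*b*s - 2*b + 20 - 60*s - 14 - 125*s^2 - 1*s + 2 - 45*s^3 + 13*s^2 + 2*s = -16*b^2 + 8*b - 45*s^3 + s^2*(55*b - 112) + s*(-10*b^2 + 93*b - 59) + 8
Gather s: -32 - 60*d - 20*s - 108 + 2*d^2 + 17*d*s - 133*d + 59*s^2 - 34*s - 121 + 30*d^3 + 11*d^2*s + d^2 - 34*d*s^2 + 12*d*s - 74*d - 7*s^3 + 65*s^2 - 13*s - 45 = 30*d^3 + 3*d^2 - 267*d - 7*s^3 + s^2*(124 - 34*d) + s*(11*d^2 + 29*d - 67) - 306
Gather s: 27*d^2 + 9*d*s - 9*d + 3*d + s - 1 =27*d^2 - 6*d + s*(9*d + 1) - 1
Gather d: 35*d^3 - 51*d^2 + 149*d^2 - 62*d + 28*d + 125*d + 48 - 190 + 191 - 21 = 35*d^3 + 98*d^2 + 91*d + 28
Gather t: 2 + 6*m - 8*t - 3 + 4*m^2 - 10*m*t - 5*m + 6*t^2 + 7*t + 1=4*m^2 + m + 6*t^2 + t*(-10*m - 1)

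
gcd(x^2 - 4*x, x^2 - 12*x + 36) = 1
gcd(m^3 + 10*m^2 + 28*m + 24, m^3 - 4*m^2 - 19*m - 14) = m + 2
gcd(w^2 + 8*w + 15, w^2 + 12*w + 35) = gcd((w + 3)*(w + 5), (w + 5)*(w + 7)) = w + 5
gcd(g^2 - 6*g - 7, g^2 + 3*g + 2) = g + 1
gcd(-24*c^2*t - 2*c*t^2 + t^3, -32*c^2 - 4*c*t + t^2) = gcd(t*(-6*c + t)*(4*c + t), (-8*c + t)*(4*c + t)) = 4*c + t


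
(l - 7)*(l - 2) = l^2 - 9*l + 14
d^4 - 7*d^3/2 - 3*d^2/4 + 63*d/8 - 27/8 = (d - 3)*(d - 3/2)*(d - 1/2)*(d + 3/2)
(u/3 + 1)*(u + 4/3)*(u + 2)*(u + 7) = u^4/3 + 40*u^3/9 + 19*u^2 + 290*u/9 + 56/3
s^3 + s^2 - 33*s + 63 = (s - 3)^2*(s + 7)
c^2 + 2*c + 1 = (c + 1)^2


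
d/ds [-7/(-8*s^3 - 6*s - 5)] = 42*(-4*s^2 - 1)/(8*s^3 + 6*s + 5)^2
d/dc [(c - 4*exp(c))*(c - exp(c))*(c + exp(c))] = -4*c^2*exp(c) + 3*c^2 - 2*c*exp(2*c) - 8*c*exp(c) + 12*exp(3*c) - exp(2*c)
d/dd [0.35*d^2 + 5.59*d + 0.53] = 0.7*d + 5.59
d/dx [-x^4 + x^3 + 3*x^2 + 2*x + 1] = -4*x^3 + 3*x^2 + 6*x + 2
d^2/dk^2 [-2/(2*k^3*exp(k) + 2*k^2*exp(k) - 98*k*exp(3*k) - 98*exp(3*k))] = ((k^3 + k^2 - 49*k*exp(2*k) - 49*exp(2*k))*(k^3 + 7*k^2 - 441*k*exp(2*k) + 10*k - 735*exp(2*k) + 2) - 2*(k^3 + 4*k^2 - 147*k*exp(2*k) + 2*k - 196*exp(2*k))^2)*exp(-k)/(k^3 + k^2 - 49*k*exp(2*k) - 49*exp(2*k))^3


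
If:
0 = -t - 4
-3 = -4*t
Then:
No Solution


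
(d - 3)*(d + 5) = d^2 + 2*d - 15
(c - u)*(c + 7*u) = c^2 + 6*c*u - 7*u^2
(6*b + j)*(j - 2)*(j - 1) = 6*b*j^2 - 18*b*j + 12*b + j^3 - 3*j^2 + 2*j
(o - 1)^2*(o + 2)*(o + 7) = o^4 + 7*o^3 - 3*o^2 - 19*o + 14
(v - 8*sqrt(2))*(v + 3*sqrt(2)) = v^2 - 5*sqrt(2)*v - 48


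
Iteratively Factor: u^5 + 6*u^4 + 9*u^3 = (u)*(u^4 + 6*u^3 + 9*u^2) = u^2*(u^3 + 6*u^2 + 9*u) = u^3*(u^2 + 6*u + 9) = u^3*(u + 3)*(u + 3)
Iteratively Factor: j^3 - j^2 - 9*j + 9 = (j - 1)*(j^2 - 9) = (j - 3)*(j - 1)*(j + 3)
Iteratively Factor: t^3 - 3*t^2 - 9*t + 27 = (t + 3)*(t^2 - 6*t + 9) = (t - 3)*(t + 3)*(t - 3)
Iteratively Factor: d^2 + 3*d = (d + 3)*(d)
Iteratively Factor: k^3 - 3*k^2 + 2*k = (k)*(k^2 - 3*k + 2) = k*(k - 2)*(k - 1)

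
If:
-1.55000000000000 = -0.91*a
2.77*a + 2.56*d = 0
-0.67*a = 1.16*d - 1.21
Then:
No Solution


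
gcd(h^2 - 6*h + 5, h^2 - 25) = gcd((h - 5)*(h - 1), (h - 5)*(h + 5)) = h - 5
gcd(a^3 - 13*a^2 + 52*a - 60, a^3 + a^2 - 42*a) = a - 6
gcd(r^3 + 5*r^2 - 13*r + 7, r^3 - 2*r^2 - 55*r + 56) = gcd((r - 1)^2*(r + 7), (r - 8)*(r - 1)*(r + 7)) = r^2 + 6*r - 7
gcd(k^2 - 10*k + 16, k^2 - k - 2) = k - 2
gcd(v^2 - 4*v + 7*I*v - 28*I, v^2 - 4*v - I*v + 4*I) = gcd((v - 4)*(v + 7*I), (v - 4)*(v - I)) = v - 4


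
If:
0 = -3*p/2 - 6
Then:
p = -4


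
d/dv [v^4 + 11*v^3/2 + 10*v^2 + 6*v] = 4*v^3 + 33*v^2/2 + 20*v + 6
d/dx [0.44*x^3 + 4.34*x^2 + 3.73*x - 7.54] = 1.32*x^2 + 8.68*x + 3.73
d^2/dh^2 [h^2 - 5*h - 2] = 2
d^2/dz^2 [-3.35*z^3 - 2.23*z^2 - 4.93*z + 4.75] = -20.1*z - 4.46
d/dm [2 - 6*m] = -6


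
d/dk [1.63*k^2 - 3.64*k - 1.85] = 3.26*k - 3.64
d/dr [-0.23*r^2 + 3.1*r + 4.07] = 3.1 - 0.46*r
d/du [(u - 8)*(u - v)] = 2*u - v - 8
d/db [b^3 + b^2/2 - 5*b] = 3*b^2 + b - 5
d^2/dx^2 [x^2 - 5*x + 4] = 2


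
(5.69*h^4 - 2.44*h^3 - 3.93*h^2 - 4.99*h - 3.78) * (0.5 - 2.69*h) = -15.3061*h^5 + 9.4086*h^4 + 9.3517*h^3 + 11.4581*h^2 + 7.6732*h - 1.89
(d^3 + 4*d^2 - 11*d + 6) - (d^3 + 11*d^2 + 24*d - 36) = -7*d^2 - 35*d + 42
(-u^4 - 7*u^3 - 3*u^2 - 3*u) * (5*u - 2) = -5*u^5 - 33*u^4 - u^3 - 9*u^2 + 6*u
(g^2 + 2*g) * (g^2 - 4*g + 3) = g^4 - 2*g^3 - 5*g^2 + 6*g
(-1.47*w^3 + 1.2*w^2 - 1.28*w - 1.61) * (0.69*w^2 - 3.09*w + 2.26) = -1.0143*w^5 + 5.3703*w^4 - 7.9134*w^3 + 5.5563*w^2 + 2.0821*w - 3.6386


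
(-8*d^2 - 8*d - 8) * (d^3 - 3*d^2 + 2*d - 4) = -8*d^5 + 16*d^4 + 40*d^2 + 16*d + 32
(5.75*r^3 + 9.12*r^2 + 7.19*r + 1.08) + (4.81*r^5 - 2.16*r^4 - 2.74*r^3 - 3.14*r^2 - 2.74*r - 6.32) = 4.81*r^5 - 2.16*r^4 + 3.01*r^3 + 5.98*r^2 + 4.45*r - 5.24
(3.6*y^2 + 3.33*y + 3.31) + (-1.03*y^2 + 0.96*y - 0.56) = 2.57*y^2 + 4.29*y + 2.75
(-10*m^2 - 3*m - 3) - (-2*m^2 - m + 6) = -8*m^2 - 2*m - 9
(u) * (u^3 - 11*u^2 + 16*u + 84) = u^4 - 11*u^3 + 16*u^2 + 84*u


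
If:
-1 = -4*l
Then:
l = 1/4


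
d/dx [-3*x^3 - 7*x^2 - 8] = x*(-9*x - 14)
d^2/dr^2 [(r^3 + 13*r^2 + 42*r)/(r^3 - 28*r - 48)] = 2*(13*r^6 + 210*r^5 + 1380*r^4 + 6328*r^3 + 16128*r^2 + 6912*r - 26496)/(r^9 - 84*r^7 - 144*r^6 + 2352*r^5 + 8064*r^4 - 15040*r^3 - 112896*r^2 - 193536*r - 110592)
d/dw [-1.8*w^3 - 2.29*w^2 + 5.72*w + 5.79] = -5.4*w^2 - 4.58*w + 5.72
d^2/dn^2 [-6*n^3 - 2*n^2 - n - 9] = -36*n - 4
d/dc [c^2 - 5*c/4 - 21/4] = 2*c - 5/4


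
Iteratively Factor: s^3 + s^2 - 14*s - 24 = (s + 3)*(s^2 - 2*s - 8) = (s + 2)*(s + 3)*(s - 4)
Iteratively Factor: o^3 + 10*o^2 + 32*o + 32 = (o + 4)*(o^2 + 6*o + 8) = (o + 4)^2*(o + 2)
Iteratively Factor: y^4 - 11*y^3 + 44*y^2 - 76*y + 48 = (y - 2)*(y^3 - 9*y^2 + 26*y - 24) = (y - 2)^2*(y^2 - 7*y + 12) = (y - 3)*(y - 2)^2*(y - 4)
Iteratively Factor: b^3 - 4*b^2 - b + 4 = (b + 1)*(b^2 - 5*b + 4) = (b - 4)*(b + 1)*(b - 1)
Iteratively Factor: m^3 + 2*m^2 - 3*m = (m - 1)*(m^2 + 3*m) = m*(m - 1)*(m + 3)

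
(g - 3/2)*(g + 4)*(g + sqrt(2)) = g^3 + sqrt(2)*g^2 + 5*g^2/2 - 6*g + 5*sqrt(2)*g/2 - 6*sqrt(2)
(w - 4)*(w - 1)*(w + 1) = w^3 - 4*w^2 - w + 4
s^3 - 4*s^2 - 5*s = s*(s - 5)*(s + 1)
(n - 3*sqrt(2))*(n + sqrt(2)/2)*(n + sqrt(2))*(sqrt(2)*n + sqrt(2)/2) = sqrt(2)*n^4 - 3*n^3 + sqrt(2)*n^3/2 - 8*sqrt(2)*n^2 - 3*n^2/2 - 6*n - 4*sqrt(2)*n - 3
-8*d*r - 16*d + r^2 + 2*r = (-8*d + r)*(r + 2)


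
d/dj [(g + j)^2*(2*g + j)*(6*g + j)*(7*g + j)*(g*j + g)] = g*(84*g^5 + 472*g^4*j + 236*g^4 + 705*g^3*j^2 + 470*g^3*j + 396*g^2*j^3 + 297*g^2*j^2 + 85*g*j^4 + 68*g*j^3 + 6*j^5 + 5*j^4)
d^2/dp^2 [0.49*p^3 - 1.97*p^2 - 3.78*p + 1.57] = 2.94*p - 3.94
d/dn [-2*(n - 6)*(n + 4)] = 4 - 4*n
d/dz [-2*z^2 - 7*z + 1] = -4*z - 7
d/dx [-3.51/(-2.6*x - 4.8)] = -9.126/(2.6*x + 4.8)^2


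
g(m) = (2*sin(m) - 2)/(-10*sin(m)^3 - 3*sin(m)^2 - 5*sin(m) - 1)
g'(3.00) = 4.51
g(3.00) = 0.96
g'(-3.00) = 107.05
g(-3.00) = 7.00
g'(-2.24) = 0.98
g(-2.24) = -0.60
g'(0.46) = -1.00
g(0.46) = 0.24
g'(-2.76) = 17.12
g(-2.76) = -2.85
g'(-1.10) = -0.49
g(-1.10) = -0.46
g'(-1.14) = -0.43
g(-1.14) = -0.45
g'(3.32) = 507.20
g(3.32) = 15.57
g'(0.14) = -4.55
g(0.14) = 0.97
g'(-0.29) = -76.24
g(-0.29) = -6.15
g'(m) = (2*sin(m) - 2)*(30*sin(m)^2*cos(m) + 6*sin(m)*cos(m) + 5*cos(m))/(-10*sin(m)^3 - 3*sin(m)^2 - 5*sin(m) - 1)^2 + 2*cos(m)/(-10*sin(m)^3 - 3*sin(m)^2 - 5*sin(m) - 1)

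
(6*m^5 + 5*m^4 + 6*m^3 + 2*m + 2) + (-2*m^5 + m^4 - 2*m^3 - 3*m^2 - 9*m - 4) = 4*m^5 + 6*m^4 + 4*m^3 - 3*m^2 - 7*m - 2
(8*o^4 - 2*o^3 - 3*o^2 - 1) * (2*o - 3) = 16*o^5 - 28*o^4 + 9*o^2 - 2*o + 3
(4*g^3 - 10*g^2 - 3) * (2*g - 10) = 8*g^4 - 60*g^3 + 100*g^2 - 6*g + 30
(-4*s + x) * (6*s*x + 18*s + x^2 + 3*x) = -24*s^2*x - 72*s^2 + 2*s*x^2 + 6*s*x + x^3 + 3*x^2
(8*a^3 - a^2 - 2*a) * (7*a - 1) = 56*a^4 - 15*a^3 - 13*a^2 + 2*a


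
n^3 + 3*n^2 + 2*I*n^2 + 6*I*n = n*(n + 3)*(n + 2*I)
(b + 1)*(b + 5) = b^2 + 6*b + 5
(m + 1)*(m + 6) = m^2 + 7*m + 6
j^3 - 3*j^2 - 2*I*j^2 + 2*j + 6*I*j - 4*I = (j - 2)*(j - 1)*(j - 2*I)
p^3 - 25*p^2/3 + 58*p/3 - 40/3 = (p - 5)*(p - 2)*(p - 4/3)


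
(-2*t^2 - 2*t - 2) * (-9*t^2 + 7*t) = 18*t^4 + 4*t^3 + 4*t^2 - 14*t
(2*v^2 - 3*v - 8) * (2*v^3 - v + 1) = 4*v^5 - 6*v^4 - 18*v^3 + 5*v^2 + 5*v - 8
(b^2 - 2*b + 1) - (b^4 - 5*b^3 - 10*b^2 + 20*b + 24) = -b^4 + 5*b^3 + 11*b^2 - 22*b - 23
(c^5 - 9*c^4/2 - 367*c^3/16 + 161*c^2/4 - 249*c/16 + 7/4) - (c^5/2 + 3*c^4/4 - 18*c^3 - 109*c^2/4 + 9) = c^5/2 - 21*c^4/4 - 79*c^3/16 + 135*c^2/2 - 249*c/16 - 29/4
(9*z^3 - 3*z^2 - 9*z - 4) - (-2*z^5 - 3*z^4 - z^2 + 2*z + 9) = 2*z^5 + 3*z^4 + 9*z^3 - 2*z^2 - 11*z - 13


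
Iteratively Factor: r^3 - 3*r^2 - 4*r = (r + 1)*(r^2 - 4*r) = r*(r + 1)*(r - 4)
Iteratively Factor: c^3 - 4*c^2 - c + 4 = (c + 1)*(c^2 - 5*c + 4) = (c - 1)*(c + 1)*(c - 4)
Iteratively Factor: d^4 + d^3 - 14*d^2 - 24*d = (d)*(d^3 + d^2 - 14*d - 24) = d*(d + 3)*(d^2 - 2*d - 8) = d*(d + 2)*(d + 3)*(d - 4)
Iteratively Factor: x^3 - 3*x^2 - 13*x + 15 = (x - 5)*(x^2 + 2*x - 3) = (x - 5)*(x - 1)*(x + 3)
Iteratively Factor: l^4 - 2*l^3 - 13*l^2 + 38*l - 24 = (l - 1)*(l^3 - l^2 - 14*l + 24) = (l - 1)*(l + 4)*(l^2 - 5*l + 6) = (l - 2)*(l - 1)*(l + 4)*(l - 3)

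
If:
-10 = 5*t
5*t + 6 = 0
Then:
No Solution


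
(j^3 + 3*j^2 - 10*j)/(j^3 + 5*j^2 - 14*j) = (j + 5)/(j + 7)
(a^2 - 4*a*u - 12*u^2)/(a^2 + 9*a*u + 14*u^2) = (a - 6*u)/(a + 7*u)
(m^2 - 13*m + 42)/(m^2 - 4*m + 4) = (m^2 - 13*m + 42)/(m^2 - 4*m + 4)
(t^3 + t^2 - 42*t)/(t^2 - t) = (t^2 + t - 42)/(t - 1)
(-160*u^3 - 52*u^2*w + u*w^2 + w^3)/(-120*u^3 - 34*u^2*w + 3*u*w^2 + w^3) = (8*u - w)/(6*u - w)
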